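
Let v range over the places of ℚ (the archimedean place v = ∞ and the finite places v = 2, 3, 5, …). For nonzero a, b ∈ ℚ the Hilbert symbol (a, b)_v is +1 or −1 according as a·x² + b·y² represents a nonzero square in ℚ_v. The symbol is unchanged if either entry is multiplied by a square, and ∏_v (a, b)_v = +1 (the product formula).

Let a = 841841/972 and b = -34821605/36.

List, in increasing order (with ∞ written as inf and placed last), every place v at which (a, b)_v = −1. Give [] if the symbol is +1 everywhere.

Mod squares: a ≡ 3003, b ≡ -5. Check v ∈ {∞, 2, 3, 5, 7, 11, 13, 29}.
v=11: a=11^1·(≡1), b=11^0·(≡2) mod 11; (1|11)=+1, (2|11)=-1; (−1)^{1·0·5}·(+1)^0·(-1)^1 = -1.
v=13: a=13^1·(≡3), b=13^2·(≡7) mod 13; (3|13)=+1, (7|13)=-1; (−1)^{1·2·6}·(+1)^2·(-1)^1 = -1.
v=2: v_2(a)=-2, v_2(b)=-2; units ≡ 3, 3 (mod 8); ε·ε+αω+βω = 1·1+-2·1+-2·1 ≡ 1  ⇒  (a,b)_2 = -1.
v=5: a=5^0·(≡3), b=5^1·(≡4) mod 5; (3|5)=-1, (4|5)=+1; (−1)^{0·1·2}·(-1)^1·(+1)^0 = -1.
v=3: a=3^-5·(≡2), b=3^-2·(≡1) mod 3; (2|3)=-1, (1|3)=+1; (−1)^{-5·-2·1}·(-1)^-2·(+1)^-5 = +1.
v=7: a=7^1·(≡4), b=7^2·(≡2) mod 7; (4|7)=+1, (2|7)=+1; (−1)^{1·2·3}·(+1)^2·(+1)^1 = +1.
v=∞: 3003 > 0 and -5 < 0  ⇒  (a,b)_∞ = +1.
v=29: a=29^2·(≡1), b=29^2·(≡1) mod 29; (1|29)=+1, (1|29)=+1; (−1)^{2·2·14}·(+1)^2·(+1)^2 = +1.
Ram(3003, -5) = {2, 5, 11, 13}; no ℚ_2-point on the conic.

[2, 5, 11, 13]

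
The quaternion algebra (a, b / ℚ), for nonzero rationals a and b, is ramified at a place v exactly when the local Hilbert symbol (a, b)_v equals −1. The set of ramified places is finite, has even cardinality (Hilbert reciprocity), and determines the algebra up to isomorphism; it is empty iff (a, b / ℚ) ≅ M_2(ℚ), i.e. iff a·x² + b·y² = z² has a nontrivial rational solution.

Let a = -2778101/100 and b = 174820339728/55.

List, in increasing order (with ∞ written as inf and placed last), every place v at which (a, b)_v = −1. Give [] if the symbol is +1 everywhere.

(a, b) ≡ (-989, 44935) mod (ℚ^×)²; places V = {2, 3, 5, 11, 19, 23, 43, 53, ∞}.
(a,b)_53: α=2, u≡50; β=2, v≡6 (mod 53); (50|53)=-1, (6|53)=+1; sign (−1)^0·-1^2·+1^2 = +1.
(a,b)_∞: sgn(-989)=−, sgn(44935)=+, so +1.
(a,b)_5: α=-2, u≡1; β=-1, v≡3 (mod 5); (1|5)=+1, (3|5)=-1; sign (−1)^0·+1^-1·-1^-2 = +1.
(a,b)_43: α=1, u≡20; β=1, v≡1 (mod 43); (20|43)=-1, (1|43)=+1; sign (−1)^1·-1^1·+1^1 = +1.
(a,b)_23: α=1, u≡4; β=2, v≡1 (mod 23); (4|23)=+1, (1|23)=+1; sign (−1)^0·+1^2·+1^1 = +1.
(a,b)_2: α=-2, β=4; u≡3, v≡7 (mod 8); ε(u)ε(v)=1·1, αω(v)=-2·0, βω(u)=4·1; sum ≡ 1  ⇒  -1.
(a,b)_11: α=0, u≡4; β=-1, v≡9 (mod 11); (4|11)=+1, (9|11)=+1; sign (−1)^0·+1^-1·+1^0 = +1.
(a,b)_3: α=0, u≡1; β=2, v≡1 (mod 3); (1|3)=+1, (1|3)=+1; sign (−1)^0·+1^2·+1^0 = +1.
(a,b)_19: α=0, u≡12; β=1, v≡9 (mod 19); (12|19)=-1, (9|19)=+1; sign (−1)^0·-1^1·+1^0 = -1.
Ram(-989, 44935) = {2, 19}; no ℚ_2-point on the conic.

[2, 19]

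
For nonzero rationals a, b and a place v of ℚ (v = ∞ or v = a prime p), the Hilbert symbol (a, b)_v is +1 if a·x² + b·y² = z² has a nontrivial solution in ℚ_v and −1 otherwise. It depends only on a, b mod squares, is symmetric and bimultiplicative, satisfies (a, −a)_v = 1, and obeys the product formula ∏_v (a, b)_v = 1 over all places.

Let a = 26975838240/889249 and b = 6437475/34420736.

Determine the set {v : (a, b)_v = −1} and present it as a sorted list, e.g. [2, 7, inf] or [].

Mod squares: a ≡ 7410, b ≡ 154. Check v ∈ {∞, 2, 3, 5, 7, 11, 13, 17, 19, 23, 41, 53}.
v=17: a=17^0·(≡8), b=17^2·(≡13) mod 17; (8|17)=+1, (13|17)=+1; (−1)^{0·2·8}·(+1)^2·(+1)^0 = +1.
v=23: a=23^-2·(≡2), b=23^0·(≡3) mod 23; (2|23)=+1, (3|23)=+1; (−1)^{-2·0·11}·(+1)^0·(+1)^-2 = +1.
v=19: a=19^1·(≡15), b=19^0·(≡8) mod 19; (15|19)=-1, (8|19)=-1; (−1)^{1·0·9}·(-1)^0·(-1)^1 = -1.
v=41: a=41^-2·(≡19), b=41^0·(≡4) mod 41; (19|41)=-1, (4|41)=+1; (−1)^{-2·0·20}·(-1)^0·(+1)^-2 = +1.
v=7: a=7^0·(≡2), b=7^-5·(≡4) mod 7; (2|7)=+1, (4|7)=+1; (−1)^{0·-5·3}·(+1)^-5·(+1)^0 = +1.
v=11: a=11^0·(≡6), b=11^1·(≡4) mod 11; (6|11)=-1, (4|11)=+1; (−1)^{0·1·5}·(-1)^1·(+1)^0 = -1.
v=∞: 7410 > 0 and 154 > 0  ⇒  (a,b)_∞ = +1.
v=5: a=5^1·(≡2), b=5^2·(≡4) mod 5; (2|5)=-1, (4|5)=+1; (−1)^{1·2·2}·(-1)^2·(+1)^1 = +1.
v=2: v_2(a)=5, v_2(b)=-11; units ≡ 1, 5 (mod 8); ε·ε+αω+βω = 0·0+5·1+-11·0 ≡ 1  ⇒  (a,b)_2 = -1.
v=53: a=53^2·(≡37), b=53^0·(≡8) mod 53; (37|53)=+1, (8|53)=-1; (−1)^{2·0·26}·(+1)^0·(-1)^2 = +1.
v=3: a=3^5·(≡1), b=3^4·(≡1) mod 3; (1|3)=+1, (1|3)=+1; (−1)^{5·4·1}·(+1)^4·(+1)^5 = +1.
v=13: a=13^1·(≡6), b=13^0·(≡8) mod 13; (6|13)=-1, (8|13)=-1; (−1)^{1·0·6}·(-1)^0·(-1)^1 = -1.
Ram(7410, 154) = {2, 11, 13, 19}; no ℚ_2-point on the conic.

[2, 11, 13, 19]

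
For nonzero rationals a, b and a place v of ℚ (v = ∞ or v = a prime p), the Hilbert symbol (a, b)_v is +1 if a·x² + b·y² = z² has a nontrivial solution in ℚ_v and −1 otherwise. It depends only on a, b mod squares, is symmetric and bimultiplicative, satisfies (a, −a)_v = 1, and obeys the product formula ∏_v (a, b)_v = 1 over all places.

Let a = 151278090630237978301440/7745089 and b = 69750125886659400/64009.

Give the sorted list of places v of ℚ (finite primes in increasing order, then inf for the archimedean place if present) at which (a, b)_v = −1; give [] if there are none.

[2, 13]

(a, b) ≡ (85, 58786) mod (ℚ^×)²; places V = {2, 3, 5, 7, 11, 13, 17, 19, 23, ∞}.
(a,b)_23: α=-2, u≡3; β=-2, v≡5 (mod 23); (3|23)=+1, (5|23)=-1; sign (−1)^0·+1^-2·-1^-2 = +1.
(a,b)_17: α=1, u≡7; β=1, v≡14 (mod 17); (7|17)=-1, (14|17)=-1; sign (−1)^0·-1^1·-1^1 = +1.
(a,b)_19: α=4, u≡6; β=3, v≡7 (mod 19); (6|19)=+1, (7|19)=+1; sign (−1)^0·+1^3·+1^4 = +1.
(a,b)_7: α=8, u≡1; β=5, v≡6 (mod 7); (1|7)=+1, (6|7)=-1; sign (−1)^0·+1^5·-1^8 = +1.
(a,b)_∞: sgn(85)=+, sgn(58786)=+, so +1.
(a,b)_3: α=4, u≡1; β=4, v≡1 (mod 3); (1|3)=+1, (1|3)=+1; sign (−1)^0·+1^4·+1^4 = +1.
(a,b)_11: α=-4, u≡7; β=-2, v≡6 (mod 11); (7|11)=-1, (6|11)=-1; sign (−1)^0·-1^-2·-1^-4 = +1.
(a,b)_5: α=1, u≡2; β=2, v≡4 (mod 5); (2|5)=-1, (4|5)=+1; sign (−1)^0·-1^2·+1^1 = +1.
(a,b)_2: α=10, β=3; u≡5, v≡1 (mod 8); ε(u)ε(v)=0·0, αω(v)=10·0, βω(u)=3·1; sum ≡ 1  ⇒  -1.
(a,b)_13: α=4, u≡2; β=3, v≡8 (mod 13); (2|13)=-1, (8|13)=-1; sign (−1)^0·-1^3·-1^4 = -1.
|Ram(85, 58786)| = 2, even; anisotropic at {2, 13}.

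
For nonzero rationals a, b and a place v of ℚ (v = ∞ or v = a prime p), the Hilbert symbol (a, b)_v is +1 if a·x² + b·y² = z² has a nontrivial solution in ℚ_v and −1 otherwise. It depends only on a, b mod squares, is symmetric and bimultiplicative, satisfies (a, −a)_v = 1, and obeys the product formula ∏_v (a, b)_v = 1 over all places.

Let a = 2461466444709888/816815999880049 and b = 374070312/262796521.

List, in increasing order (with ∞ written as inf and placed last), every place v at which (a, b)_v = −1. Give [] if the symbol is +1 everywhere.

Mod squares: a ≡ 33, b ≡ 2618. Check v ∈ {∞, 2, 3, 7, 11, 13, 17, 29, 41, 43}.
v=41: a=41^-2·(≡16), b=41^0·(≡17) mod 41; (16|41)=+1, (17|41)=-1; (−1)^{-2·0·20}·(+1)^0·(-1)^-2 = +1.
v=∞: 33 > 0 and 2618 > 0  ⇒  (a,b)_∞ = +1.
v=2: v_2(a)=14, v_2(b)=3; units ≡ 1, 5 (mod 8); ε·ε+αω+βω = 0·0+14·1+3·0 ≡ 0  ⇒  (a,b)_2 = +1.
v=29: a=29^-2·(≡25), b=29^-2·(≡11) mod 29; (25|29)=+1, (11|29)=-1; (−1)^{-2·-2·14}·(+1)^-2·(-1)^-2 = +1.
v=13: a=13^-2·(≡8), b=13^-2·(≡5) mod 13; (8|13)=-1, (5|13)=-1; (−1)^{-2·-2·6}·(-1)^-2·(-1)^-2 = +1.
v=3: a=3^9·(≡2), b=3^6·(≡2) mod 3; (2|3)=-1, (2|3)=-1; (−1)^{9·6·1}·(-1)^6·(-1)^9 = -1.
v=43: a=43^-4·(≡12), b=43^-2·(≡11) mod 43; (12|43)=-1, (11|43)=+1; (−1)^{-4·-2·21}·(-1)^-2·(+1)^-4 = +1.
v=7: a=7^4·(≡3), b=7^3·(≡5) mod 7; (3|7)=-1, (5|7)=-1; (−1)^{4·3·3}·(-1)^3·(-1)^4 = -1.
v=11: a=11^1·(≡1), b=11^1·(≡10) mod 11; (1|11)=+1, (10|11)=-1; (−1)^{1·1·5}·(+1)^1·(-1)^1 = +1.
v=17: a=17^2·(≡1), b=17^1·(≡9) mod 17; (1|17)=+1, (9|17)=+1; (−1)^{2·1·8}·(+1)^1·(+1)^2 = +1.
(33, 2618 / ℚ) ramifies at {3, 7}: a division algebra.

[3, 7]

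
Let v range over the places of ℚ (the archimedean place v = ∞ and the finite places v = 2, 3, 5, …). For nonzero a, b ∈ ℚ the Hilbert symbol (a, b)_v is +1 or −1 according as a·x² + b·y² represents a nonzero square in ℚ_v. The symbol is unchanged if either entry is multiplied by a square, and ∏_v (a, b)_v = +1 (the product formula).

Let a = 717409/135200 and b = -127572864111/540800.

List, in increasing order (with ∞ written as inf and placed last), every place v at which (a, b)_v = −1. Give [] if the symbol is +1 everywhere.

[11, 19]

Mod squares: a ≡ 2, b ≡ -531278. Check v ∈ {∞, 2, 3, 5, 7, 11, 13, 19, 31, 41}.
v=31: a=31^0·(≡18), b=31^1·(≡14) mod 31; (18|31)=+1, (14|31)=+1; (−1)^{0·1·15}·(+1)^1·(+1)^0 = +1.
v=19: a=19^0·(≡3), b=19^1·(≡5) mod 19; (3|19)=-1, (5|19)=+1; (−1)^{0·1·9}·(-1)^1·(+1)^0 = -1.
v=13: a=13^-2·(≡8), b=13^-2·(≡11) mod 13; (8|13)=-1, (11|13)=-1; (−1)^{-2·-2·6}·(-1)^-2·(-1)^-2 = +1.
v=7: a=7^2·(≡2), b=7^2·(≡4) mod 7; (2|7)=+1, (4|7)=+1; (−1)^{2·2·3}·(+1)^2·(+1)^2 = +1.
v=∞: 2 > 0 and -531278 < 0  ⇒  (a,b)_∞ = +1.
v=3: a=3^0·(≡2), b=3^4·(≡1) mod 3; (2|3)=-1, (1|3)=+1; (−1)^{0·4·1}·(-1)^4·(+1)^0 = +1.
v=11: a=11^4·(≡6), b=11^3·(≡9) mod 11; (6|11)=-1, (9|11)=+1; (−1)^{4·3·5}·(-1)^3·(+1)^4 = -1.
v=5: a=5^-2·(≡3), b=5^-2·(≡2) mod 5; (3|5)=-1, (2|5)=-1; (−1)^{-2·-2·2}·(-1)^-2·(-1)^-2 = +1.
v=2: v_2(a)=-5, v_2(b)=-7; units ≡ 1, 1 (mod 8); ε·ε+αω+βω = 0·0+-5·0+-7·0 ≡ 0  ⇒  (a,b)_2 = +1.
v=41: a=41^0·(≡21), b=41^1·(≡23) mod 41; (21|41)=+1, (23|41)=+1; (−1)^{0·1·20}·(+1)^1·(+1)^0 = +1.
(2, -531278 / ℚ) ramifies at {11, 19}: a division algebra.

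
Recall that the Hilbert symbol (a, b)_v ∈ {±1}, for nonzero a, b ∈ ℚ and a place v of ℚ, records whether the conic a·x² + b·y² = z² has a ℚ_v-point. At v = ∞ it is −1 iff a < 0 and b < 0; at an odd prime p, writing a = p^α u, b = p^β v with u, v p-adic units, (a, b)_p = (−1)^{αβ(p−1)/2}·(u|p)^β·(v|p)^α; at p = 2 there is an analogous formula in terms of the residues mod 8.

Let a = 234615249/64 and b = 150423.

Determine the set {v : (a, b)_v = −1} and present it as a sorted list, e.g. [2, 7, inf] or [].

[3, 13, 17, 19]

(a, b) ≡ (215441, 150423) mod (ℚ^×)²; places V = {2, 3, 7, 11, 13, 17, 19, 23, 29, ∞}.
(a,b)_2: α=-6, β=0; u≡1, v≡7 (mod 8); ε(u)ε(v)=0·1, αω(v)=-6·0, βω(u)=0·0; sum ≡ 0  ⇒  +1.
(a,b)_29: α=1, u≡23; β=1, v≡25 (mod 29); (23|29)=+1, (25|29)=+1; sign (−1)^0·+1^1·+1^1 = +1.
(a,b)_∞: sgn(215441)=+, sgn(150423)=+, so +1.
(a,b)_23: α=1, u≡18; β=0, v≡3 (mod 23); (18|23)=+1, (3|23)=+1; sign (−1)^0·+1^0·+1^1 = +1.
(a,b)_11: α=2, u≡6; β=0, v≡9 (mod 11); (6|11)=-1, (9|11)=+1; sign (−1)^0·-1^0·+1^2 = +1.
(a,b)_7: α=0, u≡1; β=1, v≡6 (mod 7); (1|7)=+1, (6|7)=-1; sign (−1)^0·+1^1·-1^0 = +1.
(a,b)_3: α=2, u≡2; β=1, v≡2 (mod 3); (2|3)=-1, (2|3)=-1; sign (−1)^0·-1^1·-1^2 = -1.
(a,b)_19: α=1, u≡2; β=1, v≡13 (mod 19); (2|19)=-1, (13|19)=-1; sign (−1)^1·-1^1·-1^1 = -1.
(a,b)_13: α=0, u≡2; β=1, v≡1 (mod 13); (2|13)=-1, (1|13)=+1; sign (−1)^0·-1^1·+1^0 = -1.
(a,b)_17: α=1, u≡15; β=0, v≡7 (mod 17); (15|17)=+1, (7|17)=-1; sign (−1)^0·+1^0·-1^1 = -1.
(215441, 150423 / ℚ) ramifies at {3, 13, 17, 19}: a division algebra.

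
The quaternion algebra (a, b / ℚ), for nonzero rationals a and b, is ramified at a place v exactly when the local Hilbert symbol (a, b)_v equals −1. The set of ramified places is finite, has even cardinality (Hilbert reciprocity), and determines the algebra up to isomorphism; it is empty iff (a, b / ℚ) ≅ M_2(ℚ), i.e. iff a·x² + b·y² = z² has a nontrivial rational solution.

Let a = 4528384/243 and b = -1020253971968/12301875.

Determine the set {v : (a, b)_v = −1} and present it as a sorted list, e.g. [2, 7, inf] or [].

[3, 19]

Mod squares: a ≡ 3, b ≡ -114. Check v ∈ {∞, 2, 3, 5, 7, 11, 19}.
v=7: a=7^2·(≡6), b=7^4·(≡6) mod 7; (6|7)=-1, (6|7)=-1; (−1)^{2·4·3}·(-1)^4·(-1)^2 = +1.
v=19: a=19^2·(≡18), b=19^3·(≡15) mod 19; (18|19)=-1, (15|19)=-1; (−1)^{2·3·9}·(-1)^3·(-1)^2 = -1.
v=3: a=3^-5·(≡1), b=3^-9·(≡1) mod 3; (1|3)=+1, (1|3)=+1; (−1)^{-5·-9·1}·(+1)^-9·(+1)^-5 = -1.
v=5: a=5^0·(≡3), b=5^-4·(≡4) mod 5; (3|5)=-1, (4|5)=+1; (−1)^{0·-4·2}·(-1)^-4·(+1)^0 = +1.
v=2: v_2(a)=8, v_2(b)=9; units ≡ 3, 7 (mod 8); ε·ε+αω+βω = 1·1+8·0+9·1 ≡ 0  ⇒  (a,b)_2 = +1.
v=∞: 3 > 0 and -114 < 0  ⇒  (a,b)_∞ = +1.
v=11: a=11^0·(≡3), b=11^2·(≡8) mod 11; (3|11)=+1, (8|11)=-1; (−1)^{0·2·5}·(+1)^2·(-1)^0 = +1.
(3, -114 / ℚ) ramifies at {3, 19}: a division algebra.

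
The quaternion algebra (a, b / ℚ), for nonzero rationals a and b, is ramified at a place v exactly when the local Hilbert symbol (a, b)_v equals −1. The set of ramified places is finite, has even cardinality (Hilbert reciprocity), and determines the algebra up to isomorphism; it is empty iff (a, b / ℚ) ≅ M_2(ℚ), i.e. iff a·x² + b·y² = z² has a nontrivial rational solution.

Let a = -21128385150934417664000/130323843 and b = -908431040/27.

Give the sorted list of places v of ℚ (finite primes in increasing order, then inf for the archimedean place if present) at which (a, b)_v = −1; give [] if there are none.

[3, inf]

Mod squares: a ≡ -6270, b ≡ -147345. Check v ∈ {∞, 2, 3, 5, 7, 11, 13, 17, 19, 47}.
v=7: a=7^2·(≡1), b=7^0·(≡6) mod 7; (1|7)=+1, (6|7)=-1; (−1)^{2·0·3}·(+1)^0·(-1)^2 = +1.
v=11: a=11^3·(≡8), b=11^1·(≡1) mod 11; (8|11)=-1, (1|11)=+1; (−1)^{3·1·5}·(-1)^1·(+1)^3 = +1.
v=13: a=13^-6·(≡9), b=13^0·(≡3) mod 13; (9|13)=+1, (3|13)=+1; (−1)^{-6·0·6}·(+1)^0·(+1)^-6 = +1.
v=3: a=3^-3·(≡1), b=3^-3·(≡1) mod 3; (1|3)=+1, (1|3)=+1; (−1)^{-3·-3·1}·(+1)^-3·(+1)^-3 = -1.
v=17: a=17^4·(≡10), b=17^2·(≡11) mod 17; (10|17)=-1, (11|17)=-1; (−1)^{4·2·8}·(-1)^2·(-1)^4 = +1.
v=∞: -6270 < 0 and -147345 < 0  ⇒  (a,b)_∞ = -1.
v=2: v_2(a)=11, v_2(b)=6; units ≡ 1, 7 (mod 8); ε·ε+αω+βω = 0·1+11·0+6·0 ≡ 0  ⇒  (a,b)_2 = +1.
v=19: a=19^3·(≡3), b=19^1·(≡6) mod 19; (3|19)=-1, (6|19)=+1; (−1)^{3·1·9}·(-1)^1·(+1)^3 = +1.
v=47: a=47^2·(≡27), b=47^1·(≡2) mod 47; (27|47)=+1, (2|47)=+1; (−1)^{2·1·23}·(+1)^1·(+1)^2 = +1.
v=5: a=5^3·(≡1), b=5^1·(≡1) mod 5; (1|5)=+1, (1|5)=+1; (−1)^{3·1·2}·(+1)^1·(+1)^3 = +1.
Ram(-6270, -147345) = {3, ∞}; no ℚ_3-point on the conic.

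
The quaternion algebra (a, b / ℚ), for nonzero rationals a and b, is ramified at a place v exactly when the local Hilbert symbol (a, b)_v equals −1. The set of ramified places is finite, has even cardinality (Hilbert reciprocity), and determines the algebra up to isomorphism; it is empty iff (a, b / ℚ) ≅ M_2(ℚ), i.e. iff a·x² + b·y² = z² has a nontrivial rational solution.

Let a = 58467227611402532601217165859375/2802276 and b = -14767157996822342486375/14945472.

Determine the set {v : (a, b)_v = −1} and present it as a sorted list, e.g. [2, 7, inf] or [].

[2, 3, 7, 17, 29, 37]

Mod squares: a ≡ 449735, b ≡ -51765. Check v ∈ {∞, 2, 3, 5, 7, 11, 13, 17, 29, 31, 37}.
v=17: a=17^7·(≡14), b=17^5·(≡16) mod 17; (14|17)=-1, (16|17)=+1; (−1)^{7·5·8}·(-1)^5·(+1)^7 = -1.
v=29: a=29^2·(≡2), b=29^1·(≡23) mod 29; (2|29)=-1, (23|29)=+1; (−1)^{2·1·14}·(-1)^1·(+1)^2 = -1.
v=∞: 449735 > 0 and -51765 < 0  ⇒  (a,b)_∞ = +1.
v=11: a=11^7·(≡4), b=11^6·(≡5) mod 11; (4|11)=+1, (5|11)=+1; (−1)^{7·6·5}·(+1)^6·(+1)^7 = +1.
v=13: a=13^3·(≡8), b=13^2·(≡10) mod 13; (8|13)=-1, (10|13)=+1; (−1)^{3·2·6}·(-1)^2·(+1)^3 = +1.
v=7: a=7^0·(≡3), b=7^1·(≡2) mod 7; (3|7)=-1, (2|7)=+1; (−1)^{0·1·3}·(-1)^1·(+1)^0 = -1.
v=31: a=31^-2·(≡9), b=31^-2·(≡7) mod 31; (9|31)=+1, (7|31)=+1; (−1)^{-2·-2·15}·(+1)^-2·(+1)^-2 = +1.
v=5: a=5^7·(≡3), b=5^3·(≡2) mod 5; (3|5)=-1, (2|5)=-1; (−1)^{7·3·2}·(-1)^3·(-1)^7 = +1.
v=37: a=37^3·(≡22), b=37^2·(≡17) mod 37; (22|37)=-1, (17|37)=-1; (−1)^{3·2·18}·(-1)^2·(-1)^3 = -1.
v=3: a=3^-6·(≡2), b=3^-5·(≡1) mod 3; (2|3)=-1, (1|3)=+1; (−1)^{-6·-5·1}·(-1)^-5·(+1)^-6 = -1.
v=2: v_2(a)=-2, v_2(b)=-6; units ≡ 7, 3 (mod 8); ε·ε+αω+βω = 1·1+-2·1+-6·0 ≡ 1  ⇒  (a,b)_2 = -1.
|Ram(449735, -51765)| = 6, even; anisotropic at {2, 3, 7, 17, 29, 37}.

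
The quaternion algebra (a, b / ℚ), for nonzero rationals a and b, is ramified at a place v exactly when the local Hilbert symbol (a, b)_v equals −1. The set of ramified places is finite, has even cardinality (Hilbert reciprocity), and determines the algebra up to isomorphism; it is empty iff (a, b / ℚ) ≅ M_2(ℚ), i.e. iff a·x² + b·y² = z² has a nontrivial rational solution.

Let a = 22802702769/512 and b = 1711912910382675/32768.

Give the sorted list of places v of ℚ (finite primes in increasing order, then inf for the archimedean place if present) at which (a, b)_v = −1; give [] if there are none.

Mod squares: a ≡ 1938, b ≡ 646646. Check v ∈ {∞, 2, 3, 5, 7, 11, 13, 17, 19}.
v=11: a=11^2·(≡2), b=11^3·(≡6) mod 11; (2|11)=-1, (6|11)=-1; (−1)^{2·3·5}·(-1)^3·(-1)^2 = -1.
v=19: a=19^1·(≡7), b=19^1·(≡6) mod 19; (7|19)=+1, (6|19)=+1; (−1)^{1·1·9}·(+1)^1·(+1)^1 = -1.
v=13: a=13^0·(≡3), b=13^1·(≡4) mod 13; (3|13)=+1, (4|13)=+1; (−1)^{0·1·6}·(+1)^1·(+1)^0 = +1.
v=17: a=17^1·(≡6), b=17^1·(≡4) mod 17; (6|17)=-1, (4|17)=+1; (−1)^{1·1·8}·(-1)^1·(+1)^1 = -1.
v=∞: 1938 > 0 and 646646 > 0  ⇒  (a,b)_∞ = +1.
v=2: v_2(a)=-9, v_2(b)=-15; units ≡ 1, 3 (mod 8); ε·ε+αω+βω = 0·1+-9·1+-15·0 ≡ 1  ⇒  (a,b)_2 = -1.
v=5: a=5^0·(≡2), b=5^2·(≡4) mod 5; (2|5)=-1, (4|5)=+1; (−1)^{0·2·2}·(-1)^2·(+1)^0 = +1.
v=7: a=7^4·(≡3), b=7^5·(≡3) mod 7; (3|7)=-1, (3|7)=-1; (−1)^{4·5·3}·(-1)^5·(-1)^4 = -1.
v=3: a=3^5·(≡1), b=3^6·(≡2) mod 3; (1|3)=+1, (2|3)=-1; (−1)^{5·6·1}·(+1)^6·(-1)^5 = -1.
|Ram(1938, 646646)| = 6, even; anisotropic at {2, 3, 7, 11, 17, 19}.

[2, 3, 7, 11, 17, 19]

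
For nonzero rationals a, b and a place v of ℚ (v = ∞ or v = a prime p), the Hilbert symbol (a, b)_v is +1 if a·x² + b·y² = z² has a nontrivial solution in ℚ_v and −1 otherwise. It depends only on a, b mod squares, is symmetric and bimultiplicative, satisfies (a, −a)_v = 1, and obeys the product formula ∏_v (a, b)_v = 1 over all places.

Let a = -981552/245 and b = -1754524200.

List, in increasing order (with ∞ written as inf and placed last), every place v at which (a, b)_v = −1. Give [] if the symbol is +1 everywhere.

(a, b) ≡ (-15, -858) mod (ℚ^×)²; places V = {2, 3, 5, 7, 11, 13, ∞}.
(a,b)_13: α=2, u≡5; β=3, v≡3 (mod 13); (5|13)=-1, (3|13)=+1; sign (−1)^0·-1^3·+1^2 = -1.
(a,b)_3: α=1, u≡1; β=1, v≡2 (mod 3); (1|3)=+1, (2|3)=-1; sign (−1)^1·+1^1·-1^1 = +1.
(a,b)_5: α=-1, u≡2; β=2, v≡2 (mod 5); (2|5)=-1, (2|5)=-1; sign (−1)^0·-1^2·-1^-1 = -1.
(a,b)_11: α=2, u≡2; β=3, v≡7 (mod 11); (2|11)=-1, (7|11)=-1; sign (−1)^0·-1^3·-1^2 = -1.
(a,b)_2: α=4, β=3; u≡1, v≡3 (mod 8); ε(u)ε(v)=0·1, αω(v)=4·1, βω(u)=3·0; sum ≡ 0  ⇒  +1.
(a,b)_∞: sgn(-15)=−, sgn(-858)=−, so -1.
(a,b)_7: α=-2, u≡6; β=0, v≡5 (mod 7); (6|7)=-1, (5|7)=-1; sign (−1)^0·-1^0·-1^-2 = +1.
|Ram(-15, -858)| = 4, even; anisotropic at {5, 11, 13, ∞}.

[5, 11, 13, inf]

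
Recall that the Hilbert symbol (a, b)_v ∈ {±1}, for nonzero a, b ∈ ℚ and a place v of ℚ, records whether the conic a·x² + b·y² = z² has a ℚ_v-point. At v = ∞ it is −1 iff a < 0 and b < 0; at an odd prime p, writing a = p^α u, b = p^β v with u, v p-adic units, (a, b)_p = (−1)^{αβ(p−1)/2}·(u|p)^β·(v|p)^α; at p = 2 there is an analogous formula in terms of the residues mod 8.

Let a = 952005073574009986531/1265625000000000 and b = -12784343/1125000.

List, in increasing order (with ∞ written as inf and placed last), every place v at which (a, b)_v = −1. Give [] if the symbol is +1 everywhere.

Mod squares: a ≡ 910, b ≡ -286. Check v ∈ {∞, 2, 3, 5, 7, 11, 13, 23}.
v=3: a=3^-4·(≡1), b=3^-2·(≡2) mod 3; (1|3)=+1, (2|3)=-1; (−1)^{-4·-2·1}·(+1)^-2·(-1)^-4 = +1.
v=13: a=13^7·(≡7), b=13^3·(≡3) mod 13; (7|13)=-1, (3|13)=+1; (−1)^{7·3·6}·(-1)^3·(+1)^7 = -1.
v=23: a=23^6·(≡18), b=23^2·(≡6) mod 23; (18|23)=+1, (6|23)=+1; (−1)^{6·2·11}·(+1)^2·(+1)^6 = +1.
v=2: v_2(a)=-9, v_2(b)=-3; units ≡ 7, 1 (mod 8); ε·ε+αω+βω = 1·0+-9·0+-3·0 ≡ 0  ⇒  (a,b)_2 = +1.
v=5: a=5^-15·(≡3), b=5^-6·(≡1) mod 5; (3|5)=-1, (1|5)=+1; (−1)^{-15·-6·2}·(-1)^-6·(+1)^-15 = +1.
v=∞: 910 > 0 and -286 < 0  ⇒  (a,b)_∞ = +1.
v=7: a=7^1·(≡1), b=7^0·(≡1) mod 7; (1|7)=+1, (1|7)=+1; (−1)^{1·0·3}·(+1)^0·(+1)^1 = +1.
v=11: a=11^4·(≡8), b=11^1·(≡10) mod 11; (8|11)=-1, (10|11)=-1; (−1)^{4·1·5}·(-1)^1·(-1)^4 = -1.
|Ram(910, -286)| = 2, even; anisotropic at {11, 13}.

[11, 13]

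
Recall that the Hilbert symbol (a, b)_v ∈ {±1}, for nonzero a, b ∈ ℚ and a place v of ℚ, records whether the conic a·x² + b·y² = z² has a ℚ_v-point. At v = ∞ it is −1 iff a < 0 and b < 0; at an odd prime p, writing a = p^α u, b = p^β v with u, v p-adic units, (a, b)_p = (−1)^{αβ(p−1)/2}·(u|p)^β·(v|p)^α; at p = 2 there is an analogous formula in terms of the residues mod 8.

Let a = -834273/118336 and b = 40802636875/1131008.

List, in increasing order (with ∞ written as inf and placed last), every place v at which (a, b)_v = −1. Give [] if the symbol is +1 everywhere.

(a, b) ≡ (-33, 182) mod (ℚ^×)²; places V = {2, 3, 5, 7, 11, 13, 43, 47, 53, ∞}.
(a,b)_2: α=-6, β=-9; u≡7, v≡3 (mod 8); ε(u)ε(v)=1·1, αω(v)=-6·1, βω(u)=-9·0; sum ≡ 1  ⇒  -1.
(a,b)_47: α=0, u≡7; β=-2, v≡46 (mod 47); (7|47)=+1, (46|47)=-1; sign (−1)^0·+1^-2·-1^0 = +1.
(a,b)_11: α=1, u≡10; β=4, v≡8 (mod 11); (10|11)=-1, (8|11)=-1; sign (−1)^0·-1^4·-1^1 = -1.
(a,b)_5: α=0, u≡2; β=4, v≡3 (mod 5); (2|5)=-1, (3|5)=-1; sign (−1)^0·-1^4·-1^0 = +1.
(a,b)_7: α=0, u≡1; β=3, v≡5 (mod 7); (1|7)=+1, (5|7)=-1; sign (−1)^0·+1^3·-1^0 = +1.
(a,b)_∞: sgn(-33)=−, sgn(182)=+, so +1.
(a,b)_53: α=2, u≡31; β=0, v≡26 (mod 53); (31|53)=-1, (26|53)=-1; sign (−1)^0·-1^0·-1^2 = +1.
(a,b)_3: α=3, u≡1; β=0, v≡2 (mod 3); (1|3)=+1, (2|3)=-1; sign (−1)^0·+1^0·-1^3 = -1.
(a,b)_43: α=-2, u≡17; β=0, v≡41 (mod 43); (17|43)=+1, (41|43)=+1; sign (−1)^0·+1^0·+1^-2 = +1.
(a,b)_13: α=0, u≡8; β=1, v≡10 (mod 13); (8|13)=-1, (10|13)=+1; sign (−1)^0·-1^1·+1^0 = -1.
|Ram(-33, 182)| = 4, even; anisotropic at {2, 3, 11, 13}.

[2, 3, 11, 13]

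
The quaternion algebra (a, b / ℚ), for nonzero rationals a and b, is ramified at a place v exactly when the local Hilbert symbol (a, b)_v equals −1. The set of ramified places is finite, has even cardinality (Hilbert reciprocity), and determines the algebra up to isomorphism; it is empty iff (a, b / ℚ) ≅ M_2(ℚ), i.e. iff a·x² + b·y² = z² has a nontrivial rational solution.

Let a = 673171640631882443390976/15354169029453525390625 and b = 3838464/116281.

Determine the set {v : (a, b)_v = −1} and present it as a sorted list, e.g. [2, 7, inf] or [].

(a, b) ≡ (21, 34) mod (ℚ^×)²; places V = {2, 3, 5, 7, 11, 13, 17, 23, 31, ∞}.
(a,b)_13: α=4, u≡8; β=0, v≡5 (mod 13); (8|13)=-1, (5|13)=-1; sign (−1)^0·-1^0·-1^4 = +1.
(a,b)_7: α=5, u≡3; β=2, v≡5 (mod 7); (3|7)=-1, (5|7)=-1; sign (−1)^0·-1^2·-1^5 = -1.
(a,b)_5: α=-10, u≡1; β=0, v≡4 (mod 5); (1|5)=+1, (4|5)=+1; sign (−1)^0·+1^0·+1^-10 = +1.
(a,b)_31: α=-6, u≡21; β=-2, v≡6 (mod 31); (21|31)=-1, (6|31)=-1; sign (−1)^0·-1^-2·-1^-6 = +1.
(a,b)_∞: sgn(21)=+, sgn(34)=+, so +1.
(a,b)_3: α=7, u≡1; β=2, v≡1 (mod 3); (1|3)=+1, (1|3)=+1; sign (−1)^0·+1^2·+1^7 = +1.
(a,b)_23: α=2, u≡5; β=0, v≡14 (mod 23); (5|23)=-1, (14|23)=-1; sign (−1)^0·-1^0·-1^2 = +1.
(a,b)_11: α=-6, u≡6; β=-2, v≡9 (mod 11); (6|11)=-1, (9|11)=+1; sign (−1)^0·-1^-2·+1^-6 = +1.
(a,b)_17: α=2, u≡2; β=1, v≡15 (mod 17); (2|17)=+1, (15|17)=+1; sign (−1)^0·+1^1·+1^2 = +1.
(a,b)_2: α=22, β=9; u≡5, v≡1 (mod 8); ε(u)ε(v)=0·0, αω(v)=22·0, βω(u)=9·1; sum ≡ 1  ⇒  -1.
|Ram(21, 34)| = 2, even; anisotropic at {2, 7}.

[2, 7]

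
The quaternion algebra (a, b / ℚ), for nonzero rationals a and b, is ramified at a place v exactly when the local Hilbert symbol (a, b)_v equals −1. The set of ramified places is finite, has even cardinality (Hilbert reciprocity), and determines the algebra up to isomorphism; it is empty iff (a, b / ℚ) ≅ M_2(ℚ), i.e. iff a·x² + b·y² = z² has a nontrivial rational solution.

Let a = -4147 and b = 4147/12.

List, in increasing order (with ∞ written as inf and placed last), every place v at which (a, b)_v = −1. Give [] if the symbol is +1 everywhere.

[3, 29]

Mod squares: a ≡ -4147, b ≡ 12441. Check v ∈ {∞, 2, 3, 11, 13, 29}.
v=3: a=3^0·(≡2), b=3^-1·(≡1) mod 3; (2|3)=-1, (1|3)=+1; (−1)^{0·-1·1}·(-1)^-1·(+1)^0 = -1.
v=13: a=13^1·(≡6), b=13^1·(≡6) mod 13; (6|13)=-1, (6|13)=-1; (−1)^{1·1·6}·(-1)^1·(-1)^1 = +1.
v=11: a=11^1·(≡8), b=11^1·(≡3) mod 11; (8|11)=-1, (3|11)=+1; (−1)^{1·1·5}·(-1)^1·(+1)^1 = +1.
v=2: v_2(a)=0, v_2(b)=-2; units ≡ 5, 1 (mod 8); ε·ε+αω+βω = 0·0+0·0+-2·1 ≡ 0  ⇒  (a,b)_2 = +1.
v=29: a=29^1·(≡2), b=29^1·(≡24) mod 29; (2|29)=-1, (24|29)=+1; (−1)^{1·1·14}·(-1)^1·(+1)^1 = -1.
v=∞: -4147 < 0 and 12441 > 0  ⇒  (a,b)_∞ = +1.
Ram(-4147, 12441) = {3, 29}; no ℚ_3-point on the conic.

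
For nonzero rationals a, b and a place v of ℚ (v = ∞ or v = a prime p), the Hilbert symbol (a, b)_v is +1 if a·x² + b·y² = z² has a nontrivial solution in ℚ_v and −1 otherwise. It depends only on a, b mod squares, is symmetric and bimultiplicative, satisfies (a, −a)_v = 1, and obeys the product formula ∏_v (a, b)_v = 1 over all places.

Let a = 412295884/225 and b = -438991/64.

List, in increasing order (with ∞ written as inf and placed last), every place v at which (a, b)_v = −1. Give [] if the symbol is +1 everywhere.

Mod squares: a ≡ 851851, b ≡ -31. Check v ∈ {∞, 2, 3, 5, 7, 11, 13, 17, 23, 31, 37}.
v=5: a=5^-2·(≡1), b=5^0·(≡1) mod 5; (1|5)=+1, (1|5)=+1; (−1)^{-2·0·2}·(+1)^0·(+1)^-2 = +1.
v=13: a=13^1·(≡2), b=13^0·(≡7) mod 13; (2|13)=-1, (7|13)=-1; (−1)^{1·0·6}·(-1)^0·(-1)^1 = -1.
v=31: a=31^0·(≡28), b=31^1·(≡3) mod 31; (28|31)=+1, (3|31)=-1; (−1)^{0·1·15}·(+1)^1·(-1)^0 = +1.
v=11: a=11^3·(≡3), b=11^0·(≡7) mod 11; (3|11)=+1, (7|11)=-1; (−1)^{3·0·5}·(+1)^0·(-1)^3 = -1.
v=37: a=37^1·(≡9), b=37^0·(≡6) mod 37; (9|37)=+1, (6|37)=-1; (−1)^{1·0·18}·(+1)^0·(-1)^1 = -1.
v=17: a=17^0·(≡13), b=17^2·(≡10) mod 17; (13|17)=+1, (10|17)=-1; (−1)^{0·2·8}·(+1)^2·(-1)^0 = +1.
v=2: v_2(a)=2, v_2(b)=-6; units ≡ 3, 1 (mod 8); ε·ε+αω+βω = 1·0+2·0+-6·1 ≡ 0  ⇒  (a,b)_2 = +1.
v=3: a=3^-2·(≡1), b=3^0·(≡2) mod 3; (1|3)=+1, (2|3)=-1; (−1)^{-2·0·1}·(+1)^0·(-1)^-2 = +1.
v=∞: 851851 > 0 and -31 < 0  ⇒  (a,b)_∞ = +1.
v=23: a=23^1·(≡17), b=23^0·(≡21) mod 23; (17|23)=-1, (21|23)=-1; (−1)^{1·0·11}·(-1)^0·(-1)^1 = -1.
v=7: a=7^1·(≡5), b=7^2·(≡1) mod 7; (5|7)=-1, (1|7)=+1; (−1)^{1·2·3}·(-1)^2·(+1)^1 = +1.
|Ram(851851, -31)| = 4, even; anisotropic at {11, 13, 23, 37}.

[11, 13, 23, 37]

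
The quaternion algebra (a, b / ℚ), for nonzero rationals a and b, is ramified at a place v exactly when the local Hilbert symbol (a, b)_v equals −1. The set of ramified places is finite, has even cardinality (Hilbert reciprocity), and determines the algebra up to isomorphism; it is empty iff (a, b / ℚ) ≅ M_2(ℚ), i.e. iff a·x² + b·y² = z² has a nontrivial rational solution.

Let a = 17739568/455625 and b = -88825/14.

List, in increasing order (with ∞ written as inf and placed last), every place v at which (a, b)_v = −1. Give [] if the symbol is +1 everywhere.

(a, b) ≡ (187, -49742) mod (ℚ^×)²; places V = {2, 3, 5, 7, 11, 17, 19, ∞}.
(a,b)_5: α=-4, u≡2; β=2, v≡3 (mod 5); (2|5)=-1, (3|5)=-1; sign (−1)^0·-1^2·-1^-4 = +1.
(a,b)_11: α=3, u≡8; β=1, v≡7 (mod 11); (8|11)=-1, (7|11)=-1; sign (−1)^1·-1^1·-1^3 = -1.
(a,b)_3: α=-6, u≡1; β=0, v≡1 (mod 3); (1|3)=+1, (1|3)=+1; sign (−1)^0·+1^0·+1^-6 = +1.
(a,b)_∞: sgn(187)=+, sgn(-49742)=−, so +1.
(a,b)_2: α=4, β=-1; u≡3, v≡1 (mod 8); ε(u)ε(v)=1·0, αω(v)=4·0, βω(u)=-1·1; sum ≡ 1  ⇒  -1.
(a,b)_7: α=2, u≡3; β=-1, v≡6 (mod 7); (3|7)=-1, (6|7)=-1; sign (−1)^0·-1^-1·-1^2 = -1.
(a,b)_17: α=1, u≡14; β=1, v≡2 (mod 17); (14|17)=-1, (2|17)=+1; sign (−1)^0·-1^1·+1^1 = -1.
(a,b)_19: α=0, u≡17; β=1, v≡4 (mod 19); (17|19)=+1, (4|19)=+1; sign (−1)^0·+1^1·+1^0 = +1.
|Ram(187, -49742)| = 4, even; anisotropic at {2, 7, 11, 17}.

[2, 7, 11, 17]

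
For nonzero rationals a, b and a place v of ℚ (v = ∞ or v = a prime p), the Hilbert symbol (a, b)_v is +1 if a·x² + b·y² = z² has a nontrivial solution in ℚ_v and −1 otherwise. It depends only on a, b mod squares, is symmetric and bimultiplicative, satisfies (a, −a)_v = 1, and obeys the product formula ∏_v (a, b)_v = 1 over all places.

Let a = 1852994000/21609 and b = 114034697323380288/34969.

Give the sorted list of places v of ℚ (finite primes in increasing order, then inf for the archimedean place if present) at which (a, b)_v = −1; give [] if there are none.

[5, 13, 19, 31]

(a, b) ≡ (38285, 7657) mod (ℚ^×)²; places V = {2, 3, 5, 7, 11, 13, 17, 19, 31, ∞}.
(a,b)_5: α=3, u≡3; β=0, v≡2 (mod 5); (3|5)=-1, (2|5)=-1; sign (−1)^0·-1^0·-1^3 = -1.
(a,b)_17: α=0, u≡9; β=-2, v≡3 (mod 17); (9|17)=+1, (3|17)=-1; sign (−1)^0·+1^-2·-1^0 = +1.
(a,b)_31: α=1, u≡24; β=3, v≡29 (mod 31); (24|31)=-1, (29|31)=-1; sign (−1)^1·-1^3·-1^1 = -1.
(a,b)_11: α=2, u≡4; β=-2, v≡5 (mod 11); (4|11)=+1, (5|11)=+1; sign (−1)^0·+1^-2·+1^2 = +1.
(a,b)_3: α=-2, u≡2; β=4, v≡1 (mod 3); (2|3)=-1, (1|3)=+1; sign (−1)^0·-1^4·+1^-2 = +1.
(a,b)_∞: sgn(38285)=+, sgn(7657)=+, so +1.
(a,b)_13: α=1, u≡11; β=3, v≡9 (mod 13); (11|13)=-1, (9|13)=+1; sign (−1)^0·-1^3·+1^1 = -1.
(a,b)_19: α=1, u≡17; β=3, v≡6 (mod 19); (17|19)=+1, (6|19)=+1; sign (−1)^1·+1^3·+1^1 = -1.
(a,b)_2: α=4, β=6; u≡5, v≡1 (mod 8); ε(u)ε(v)=0·0, αω(v)=4·0, βω(u)=6·1; sum ≡ 0  ⇒  +1.
(a,b)_7: α=-4, u≡2; β=2, v≡6 (mod 7); (2|7)=+1, (6|7)=-1; sign (−1)^0·+1^2·-1^-4 = +1.
|Ram(38285, 7657)| = 4, even; anisotropic at {5, 13, 19, 31}.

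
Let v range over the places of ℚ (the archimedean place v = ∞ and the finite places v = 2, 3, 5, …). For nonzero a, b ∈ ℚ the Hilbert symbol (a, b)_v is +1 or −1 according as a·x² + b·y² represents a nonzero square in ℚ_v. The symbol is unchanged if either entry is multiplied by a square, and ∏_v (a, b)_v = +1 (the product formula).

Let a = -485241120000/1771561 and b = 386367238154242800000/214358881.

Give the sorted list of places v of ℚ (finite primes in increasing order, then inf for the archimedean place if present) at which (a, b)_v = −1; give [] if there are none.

Mod squares: a ≡ -13, b ≡ 6630. Check v ∈ {∞, 2, 3, 5, 7, 11, 13, 17, 23}.
v=13: a=13^1·(≡10), b=13^1·(≡1) mod 13; (10|13)=+1, (1|13)=+1; (−1)^{1·1·6}·(+1)^1·(+1)^1 = +1.
v=5: a=5^4·(≡3), b=5^5·(≡1) mod 5; (3|5)=-1, (1|5)=+1; (−1)^{4·5·2}·(-1)^5·(+1)^4 = -1.
v=∞: -13 < 0 and 6630 > 0  ⇒  (a,b)_∞ = +1.
v=17: a=17^0·(≡4), b=17^3·(≡4) mod 17; (4|17)=+1, (4|17)=+1; (−1)^{0·3·8}·(+1)^3·(+1)^0 = +1.
v=7: a=7^2·(≡1), b=7^6·(≡4) mod 7; (1|7)=+1, (4|7)=+1; (−1)^{2·6·3}·(+1)^6·(+1)^2 = +1.
v=23: a=23^2·(≡15), b=23^2·(≡1) mod 23; (15|23)=-1, (1|23)=+1; (−1)^{2·2·11}·(-1)^2·(+1)^2 = +1.
v=11: a=11^-6·(≡1), b=11^-8·(≡7) mod 11; (1|11)=+1, (7|11)=-1; (−1)^{-6·-8·5}·(+1)^-8·(-1)^-6 = +1.
v=3: a=3^2·(≡2), b=3^5·(≡2) mod 3; (2|3)=-1, (2|3)=-1; (−1)^{2·5·1}·(-1)^5·(-1)^2 = -1.
v=2: v_2(a)=8, v_2(b)=7; units ≡ 3, 3 (mod 8); ε·ε+αω+βω = 1·1+8·1+7·1 ≡ 0  ⇒  (a,b)_2 = +1.
(-13, 6630 / ℚ) ramifies at {3, 5}: a division algebra.

[3, 5]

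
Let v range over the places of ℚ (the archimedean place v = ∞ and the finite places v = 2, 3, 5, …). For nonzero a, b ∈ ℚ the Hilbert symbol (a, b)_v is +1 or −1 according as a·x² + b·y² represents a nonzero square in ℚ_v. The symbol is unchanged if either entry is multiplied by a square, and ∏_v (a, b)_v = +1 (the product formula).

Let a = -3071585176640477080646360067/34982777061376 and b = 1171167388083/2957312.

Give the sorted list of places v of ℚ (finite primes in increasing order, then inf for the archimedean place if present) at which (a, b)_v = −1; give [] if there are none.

[2, 11]

Mod squares: a ≡ -30107, b ≡ 60214. Check v ∈ {∞, 2, 3, 7, 11, 17, 19, 23}.
v=∞: -30107 < 0 and 60214 > 0  ⇒  (a,b)_∞ = +1.
v=2: v_2(a)=-28, v_2(b)=-13; units ≡ 5, 3 (mod 8); ε·ε+αω+βω = 0·1+-28·1+-13·1 ≡ 1  ⇒  (a,b)_2 = -1.
v=7: a=7^7·(≡4), b=7^3·(≡5) mod 7; (4|7)=+1, (5|7)=-1; (−1)^{7·3·3}·(+1)^3·(-1)^7 = +1.
v=23: a=23^3·(≡16), b=23^1·(≡11) mod 23; (16|23)=+1, (11|23)=-1; (−1)^{3·1·11}·(+1)^1·(-1)^3 = +1.
v=11: a=11^5·(≡10), b=11^3·(≡10) mod 11; (10|11)=-1, (10|11)=-1; (−1)^{5·3·5}·(-1)^3·(-1)^5 = -1.
v=17: a=17^3·(≡11), b=17^1·(≡7) mod 17; (11|17)=-1, (7|17)=-1; (−1)^{3·1·8}·(-1)^1·(-1)^3 = +1.
v=19: a=19^-4·(≡15), b=19^-2·(≡3) mod 19; (15|19)=-1, (3|19)=-1; (−1)^{-4·-2·9}·(-1)^-2·(-1)^-4 = +1.
v=3: a=3^18·(≡1), b=3^8·(≡1) mod 3; (1|3)=+1, (1|3)=+1; (−1)^{18·8·1}·(+1)^8·(+1)^18 = +1.
Ram(-30107, 60214) = {2, 11}; no ℚ_2-point on the conic.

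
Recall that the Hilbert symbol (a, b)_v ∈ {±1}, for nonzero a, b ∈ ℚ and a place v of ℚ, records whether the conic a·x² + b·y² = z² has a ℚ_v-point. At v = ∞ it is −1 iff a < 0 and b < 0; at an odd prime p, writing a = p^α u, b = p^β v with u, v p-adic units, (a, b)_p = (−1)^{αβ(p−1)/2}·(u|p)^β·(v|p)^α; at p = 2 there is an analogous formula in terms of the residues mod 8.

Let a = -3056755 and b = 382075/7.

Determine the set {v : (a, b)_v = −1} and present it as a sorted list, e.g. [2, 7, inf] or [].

[7, 29, 37, 41]

(a, b) ≡ (-3056755, 106981) mod (ℚ^×)²; places V = {2, 5, 7, 13, 17, 29, 31, 37, 41, ∞}.
(a,b)_5: α=1, u≡4; β=2, v≡4 (mod 5); (4|5)=+1, (4|5)=+1; sign (−1)^0·+1^2·+1^1 = +1.
(a,b)_13: α=1, u≡9; β=0, v≡10 (mod 13); (9|13)=+1, (10|13)=+1; sign (−1)^0·+1^0·+1^1 = +1.
(a,b)_41: α=1, u≡24; β=0, v≡17 (mod 41); (24|41)=-1, (17|41)=-1; sign (−1)^0·-1^0·-1^1 = -1.
(a,b)_29: α=0, u≡19; β=1, v≡22 (mod 29); (19|29)=-1, (22|29)=+1; sign (−1)^0·-1^1·+1^0 = -1.
(a,b)_17: α=0, u≡15; β=1, v≡5 (mod 17); (15|17)=+1, (5|17)=-1; sign (−1)^0·+1^1·-1^0 = +1.
(a,b)_∞: sgn(-3056755)=−, sgn(106981)=+, so +1.
(a,b)_37: α=1, u≡6; β=0, v≡23 (mod 37); (6|37)=-1, (23|37)=-1; sign (−1)^0·-1^0·-1^1 = -1.
(a,b)_31: α=1, u≡6; β=1, v≡7 (mod 31); (6|31)=-1, (7|31)=+1; sign (−1)^1·-1^1·+1^1 = +1.
(a,b)_2: α=0, β=0; u≡5, v≡5 (mod 8); ε(u)ε(v)=0·0, αω(v)=0·1, βω(u)=0·1; sum ≡ 0  ⇒  +1.
(a,b)_7: α=0, u≡5; β=-1, v≡1 (mod 7); (5|7)=-1, (1|7)=+1; sign (−1)^0·-1^-1·+1^0 = -1.
(-3056755, 106981 / ℚ) ramifies at {7, 29, 37, 41}: a division algebra.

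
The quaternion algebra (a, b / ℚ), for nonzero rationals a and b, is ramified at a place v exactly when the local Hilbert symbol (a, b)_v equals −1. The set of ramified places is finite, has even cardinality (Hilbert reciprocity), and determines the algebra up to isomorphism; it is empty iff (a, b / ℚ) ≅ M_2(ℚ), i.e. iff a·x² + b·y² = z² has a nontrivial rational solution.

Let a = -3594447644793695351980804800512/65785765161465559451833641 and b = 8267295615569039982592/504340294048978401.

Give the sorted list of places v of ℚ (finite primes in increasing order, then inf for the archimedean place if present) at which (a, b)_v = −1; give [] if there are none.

Mod squares: a ≡ -847757, b ≡ 29233. Check v ∈ {∞, 2, 3, 7, 11, 23, 29, 31, 37, 41, 47}.
v=41: a=41^1·(≡27), b=41^1·(≡33) mod 41; (27|41)=-1, (33|41)=+1; (−1)^{1·1·20}·(-1)^1·(+1)^1 = -1.
v=2: v_2(a)=34, v_2(b)=24; units ≡ 3, 1 (mod 8); ε·ε+αω+βω = 1·0+34·0+24·1 ≡ 0  ⇒  (a,b)_2 = +1.
v=31: a=31^1·(≡21), b=31^1·(≡6) mod 31; (21|31)=-1, (6|31)=-1; (−1)^{1·1·15}·(-1)^1·(-1)^1 = -1.
v=11: a=11^8·(≡6), b=11^4·(≡8) mod 11; (6|11)=-1, (8|11)=-1; (−1)^{8·4·5}·(-1)^4·(-1)^8 = +1.
v=∞: -847757 < 0 and 29233 > 0  ⇒  (a,b)_∞ = +1.
v=37: a=37^2·(≡31), b=37^2·(≡16) mod 37; (31|37)=-1, (16|37)=+1; (−1)^{2·2·18}·(-1)^2·(+1)^2 = +1.
v=23: a=23^1·(≡19), b=23^1·(≡2) mod 23; (19|23)=-1, (2|23)=+1; (−1)^{1·1·11}·(-1)^1·(+1)^1 = +1.
v=3: a=3^-26·(≡1), b=3^-16·(≡1) mod 3; (1|3)=+1, (1|3)=+1; (−1)^{-26·-16·1}·(+1)^-16·(+1)^-26 = +1.
v=47: a=47^-6·(≡22), b=47^-4·(≡23) mod 47; (22|47)=-1, (23|47)=-1; (−1)^{-6·-4·23}·(-1)^-4·(-1)^-6 = +1.
v=29: a=29^3·(≡9), b=29^2·(≡28) mod 29; (9|29)=+1, (28|29)=+1; (−1)^{3·2·14}·(+1)^2·(+1)^3 = +1.
v=7: a=7^-4·(≡6), b=7^-4·(≡2) mod 7; (6|7)=-1, (2|7)=+1; (−1)^{-4·-4·3}·(-1)^-4·(+1)^-4 = +1.
(-847757, 29233 / ℚ) ramifies at {31, 41}: a division algebra.

[31, 41]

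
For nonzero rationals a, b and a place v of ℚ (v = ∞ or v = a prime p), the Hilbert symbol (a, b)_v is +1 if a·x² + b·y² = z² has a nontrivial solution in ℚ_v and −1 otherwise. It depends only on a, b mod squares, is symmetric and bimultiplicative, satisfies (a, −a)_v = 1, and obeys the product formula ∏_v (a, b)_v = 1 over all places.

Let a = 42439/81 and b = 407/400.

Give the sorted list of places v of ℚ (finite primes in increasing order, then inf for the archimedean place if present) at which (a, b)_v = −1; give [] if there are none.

(a, b) ≡ (31, 407) mod (ℚ^×)²; places V = {2, 3, 5, 11, 31, 37, ∞}.
(a,b)_5: α=0, u≡4; β=-2, v≡2 (mod 5); (4|5)=+1, (2|5)=-1; sign (−1)^0·+1^-2·-1^0 = +1.
(a,b)_2: α=0, β=-4; u≡7, v≡7 (mod 8); ε(u)ε(v)=1·1, αω(v)=0·0, βω(u)=-4·0; sum ≡ 1  ⇒  -1.
(a,b)_11: α=0, u≡3; β=1, v≡1 (mod 11); (3|11)=+1, (1|11)=+1; sign (−1)^0·+1^1·+1^0 = +1.
(a,b)_31: α=1, u≡28; β=0, v≡9 (mod 31); (28|31)=+1, (9|31)=+1; sign (−1)^0·+1^0·+1^1 = +1.
(a,b)_3: α=-4, u≡1; β=0, v≡2 (mod 3); (1|3)=+1, (2|3)=-1; sign (−1)^0·+1^0·-1^-4 = +1.
(a,b)_37: α=2, u≡15; β=1, v≡9 (mod 37); (15|37)=-1, (9|37)=+1; sign (−1)^0·-1^1·+1^2 = -1.
(a,b)_∞: sgn(31)=+, sgn(407)=+, so +1.
|Ram(31, 407)| = 2, even; anisotropic at {2, 37}.

[2, 37]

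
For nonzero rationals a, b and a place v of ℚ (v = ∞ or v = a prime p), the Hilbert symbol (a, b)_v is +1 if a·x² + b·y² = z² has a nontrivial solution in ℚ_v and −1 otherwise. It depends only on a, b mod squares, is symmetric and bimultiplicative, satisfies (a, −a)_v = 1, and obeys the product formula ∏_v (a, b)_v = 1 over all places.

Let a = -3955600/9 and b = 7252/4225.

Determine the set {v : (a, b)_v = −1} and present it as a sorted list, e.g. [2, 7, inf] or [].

(a, b) ≡ (-9889, 37) mod (ℚ^×)²; places V = {2, 3, 5, 7, 11, 13, 29, 31, 37, ∞}.
(a,b)_37: α=0, u≡16; β=1, v≡28 (mod 37); (16|37)=+1, (28|37)=+1; sign (−1)^0·+1^1·+1^0 = +1.
(a,b)_7: α=0, u≡1; β=2, v≡2 (mod 7); (1|7)=+1, (2|7)=+1; sign (−1)^0·+1^2·+1^0 = +1.
(a,b)_11: α=1, u≡5; β=0, v≡3 (mod 11); (5|11)=+1, (3|11)=+1; sign (−1)^0·+1^0·+1^1 = +1.
(a,b)_∞: sgn(-9889)=−, sgn(37)=+, so +1.
(a,b)_29: α=1, u≡5; β=0, v≡3 (mod 29); (5|29)=+1, (3|29)=-1; sign (−1)^0·+1^0·-1^1 = -1.
(a,b)_5: α=2, u≡4; β=-2, v≡3 (mod 5); (4|5)=+1, (3|5)=-1; sign (−1)^0·+1^-2·-1^2 = +1.
(a,b)_31: α=1, u≡3; β=0, v≡17 (mod 31); (3|31)=-1, (17|31)=-1; sign (−1)^0·-1^0·-1^1 = -1.
(a,b)_2: α=4, β=2; u≡7, v≡5 (mod 8); ε(u)ε(v)=1·0, αω(v)=4·1, βω(u)=2·0; sum ≡ 0  ⇒  +1.
(a,b)_3: α=-2, u≡2; β=0, v≡1 (mod 3); (2|3)=-1, (1|3)=+1; sign (−1)^0·-1^0·+1^-2 = +1.
(a,b)_13: α=0, u≡3; β=-2, v≡2 (mod 13); (3|13)=+1, (2|13)=-1; sign (−1)^0·+1^-2·-1^0 = +1.
(-9889, 37 / ℚ) ramifies at {29, 31}: a division algebra.

[29, 31]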